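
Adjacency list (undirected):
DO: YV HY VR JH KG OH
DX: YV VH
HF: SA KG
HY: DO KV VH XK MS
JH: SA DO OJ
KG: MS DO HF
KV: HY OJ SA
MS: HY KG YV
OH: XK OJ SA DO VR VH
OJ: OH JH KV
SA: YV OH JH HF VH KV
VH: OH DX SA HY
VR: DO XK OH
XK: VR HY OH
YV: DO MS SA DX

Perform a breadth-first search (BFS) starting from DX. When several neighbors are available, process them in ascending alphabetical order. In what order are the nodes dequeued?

DX → VH → YV → HY → OH → SA → DO → MS → KV → XK → OJ → VR → HF → JH → KG

Visit DX; enqueue VH, YV → queue [VH, YV]
Visit VH; enqueue HY, OH, SA → queue [YV, HY, OH, SA]
Visit YV; enqueue DO, MS → queue [HY, OH, SA, DO, MS]
Visit HY; enqueue KV, XK → queue [OH, SA, DO, MS, KV, XK]
Visit OH; enqueue OJ, VR → queue [SA, DO, MS, KV, XK, OJ, VR]
Visit SA; enqueue HF, JH → queue [DO, MS, KV, XK, OJ, VR, HF, JH]
Visit DO; enqueue KG → queue [MS, KV, XK, OJ, VR, HF, JH, KG]
Visit MS → queue [KV, XK, OJ, VR, HF, JH, KG]
Visit KV → queue [XK, OJ, VR, HF, JH, KG]
Visit XK → queue [OJ, VR, HF, JH, KG]
Visit OJ → queue [VR, HF, JH, KG]
Visit VR → queue [HF, JH, KG]
Visit HF → queue [JH, KG]
Visit JH → queue [KG]
Visit KG → queue []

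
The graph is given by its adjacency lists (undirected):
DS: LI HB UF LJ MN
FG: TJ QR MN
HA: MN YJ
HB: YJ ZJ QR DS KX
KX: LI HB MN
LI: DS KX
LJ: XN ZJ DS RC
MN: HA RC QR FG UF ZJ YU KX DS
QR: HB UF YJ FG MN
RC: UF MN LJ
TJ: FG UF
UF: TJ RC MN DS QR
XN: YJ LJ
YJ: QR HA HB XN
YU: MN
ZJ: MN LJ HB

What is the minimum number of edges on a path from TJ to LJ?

3

Level 0: TJ
Level 1: FG, UF
Level 2: DS, MN, QR, RC
Level 3: HA, HB, KX, LI, LJ, YJ, YU, ZJ
Level 4: XN
LJ first appears at level 3.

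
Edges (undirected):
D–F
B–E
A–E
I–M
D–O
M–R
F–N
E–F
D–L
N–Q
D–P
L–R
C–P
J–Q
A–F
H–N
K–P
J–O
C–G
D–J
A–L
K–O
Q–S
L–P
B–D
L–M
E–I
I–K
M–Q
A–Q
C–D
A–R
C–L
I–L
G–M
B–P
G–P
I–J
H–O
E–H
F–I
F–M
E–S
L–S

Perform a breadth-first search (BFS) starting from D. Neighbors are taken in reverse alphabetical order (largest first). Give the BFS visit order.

D P O L J F C B K G H S R M I A Q N E

Visit D; enqueue P, O, L, J, F, C, B → queue [P, O, L, J, F, C, B]
Visit P; enqueue K, G → queue [O, L, J, F, C, B, K, G]
Visit O; enqueue H → queue [L, J, F, C, B, K, G, H]
Visit L; enqueue S, R, M, I, A → queue [J, F, C, B, K, G, H, S, R, M, I, A]
Visit J; enqueue Q → queue [F, C, B, K, G, H, S, R, M, I, A, Q]
Visit F; enqueue N, E → queue [C, B, K, G, H, S, R, M, I, A, Q, N, E]
Visit C → queue [B, K, G, H, S, R, M, I, A, Q, N, E]
Visit B → queue [K, G, H, S, R, M, I, A, Q, N, E]
Visit K → queue [G, H, S, R, M, I, A, Q, N, E]
Visit G → queue [H, S, R, M, I, A, Q, N, E]
Visit H → queue [S, R, M, I, A, Q, N, E]
Visit S → queue [R, M, I, A, Q, N, E]
Visit R → queue [M, I, A, Q, N, E]
Visit M → queue [I, A, Q, N, E]
Visit I → queue [A, Q, N, E]
Visit A → queue [Q, N, E]
Visit Q → queue [N, E]
Visit N → queue [E]
Visit E → queue []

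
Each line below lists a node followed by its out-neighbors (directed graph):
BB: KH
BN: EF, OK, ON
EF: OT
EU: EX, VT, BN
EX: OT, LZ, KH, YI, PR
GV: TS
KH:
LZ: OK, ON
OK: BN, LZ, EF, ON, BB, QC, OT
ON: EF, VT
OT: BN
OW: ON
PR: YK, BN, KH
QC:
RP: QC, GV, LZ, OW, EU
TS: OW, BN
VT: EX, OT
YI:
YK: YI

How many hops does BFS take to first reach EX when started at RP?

2

Level 0: RP
Level 1: EU, GV, LZ, OW, QC
Level 2: BN, EX, OK, ON, TS, VT
Level 3: BB, EF, KH, OT, PR, YI
Level 4: YK
EX first appears at level 2.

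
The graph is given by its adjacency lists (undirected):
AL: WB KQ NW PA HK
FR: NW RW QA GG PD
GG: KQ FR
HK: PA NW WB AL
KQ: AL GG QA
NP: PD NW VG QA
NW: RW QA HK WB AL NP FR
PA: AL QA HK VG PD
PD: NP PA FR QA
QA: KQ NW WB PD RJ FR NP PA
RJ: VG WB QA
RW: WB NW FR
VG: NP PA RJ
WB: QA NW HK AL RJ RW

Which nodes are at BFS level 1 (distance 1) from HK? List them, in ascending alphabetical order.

AL, NW, PA, WB

Level 0: HK
Level 1: AL, NW, PA, WB
Level 2: FR, KQ, NP, PD, QA, RJ, RW, VG
Level 3: GG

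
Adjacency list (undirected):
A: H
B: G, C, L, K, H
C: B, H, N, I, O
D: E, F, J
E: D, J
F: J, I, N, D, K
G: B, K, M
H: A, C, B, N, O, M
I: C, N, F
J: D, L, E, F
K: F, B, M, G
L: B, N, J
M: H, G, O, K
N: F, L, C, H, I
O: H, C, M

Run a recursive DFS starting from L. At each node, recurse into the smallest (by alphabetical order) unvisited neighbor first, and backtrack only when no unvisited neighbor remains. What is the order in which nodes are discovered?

Visit L
L → B
B → C
C → H
H → A
H → M
M → G
G → K
K → F
F → D
D → E
E → J
F → I
I → N
M → O

L, B, C, H, A, M, G, K, F, D, E, J, I, N, O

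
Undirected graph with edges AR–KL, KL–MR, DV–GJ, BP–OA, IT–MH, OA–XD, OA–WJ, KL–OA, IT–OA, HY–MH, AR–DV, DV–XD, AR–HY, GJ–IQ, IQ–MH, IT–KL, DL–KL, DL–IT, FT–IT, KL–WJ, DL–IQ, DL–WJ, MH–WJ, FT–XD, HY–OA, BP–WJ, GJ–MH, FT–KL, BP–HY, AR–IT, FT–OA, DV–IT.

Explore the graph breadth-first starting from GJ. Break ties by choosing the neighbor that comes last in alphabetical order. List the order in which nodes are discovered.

GJ, MH, IQ, DV, WJ, IT, HY, DL, XD, AR, OA, KL, BP, FT, MR

Visit GJ; enqueue MH, IQ, DV → queue [MH, IQ, DV]
Visit MH; enqueue WJ, IT, HY → queue [IQ, DV, WJ, IT, HY]
Visit IQ; enqueue DL → queue [DV, WJ, IT, HY, DL]
Visit DV; enqueue XD, AR → queue [WJ, IT, HY, DL, XD, AR]
Visit WJ; enqueue OA, KL, BP → queue [IT, HY, DL, XD, AR, OA, KL, BP]
Visit IT; enqueue FT → queue [HY, DL, XD, AR, OA, KL, BP, FT]
Visit HY → queue [DL, XD, AR, OA, KL, BP, FT]
Visit DL → queue [XD, AR, OA, KL, BP, FT]
Visit XD → queue [AR, OA, KL, BP, FT]
Visit AR → queue [OA, KL, BP, FT]
Visit OA → queue [KL, BP, FT]
Visit KL; enqueue MR → queue [BP, FT, MR]
Visit BP → queue [FT, MR]
Visit FT → queue [MR]
Visit MR → queue []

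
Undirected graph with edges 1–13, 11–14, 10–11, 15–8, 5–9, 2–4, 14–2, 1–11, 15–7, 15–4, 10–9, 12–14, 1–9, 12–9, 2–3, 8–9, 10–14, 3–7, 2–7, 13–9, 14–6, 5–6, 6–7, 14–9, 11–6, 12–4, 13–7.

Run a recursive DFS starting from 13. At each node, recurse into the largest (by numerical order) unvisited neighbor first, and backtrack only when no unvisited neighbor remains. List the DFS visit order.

Visit 13
13 → 9
9 → 14
14 → 12
12 → 4
4 → 15
15 → 8
15 → 7
7 → 6
6 → 11
11 → 10
11 → 1
6 → 5
7 → 3
3 → 2

13, 9, 14, 12, 4, 15, 8, 7, 6, 11, 10, 1, 5, 3, 2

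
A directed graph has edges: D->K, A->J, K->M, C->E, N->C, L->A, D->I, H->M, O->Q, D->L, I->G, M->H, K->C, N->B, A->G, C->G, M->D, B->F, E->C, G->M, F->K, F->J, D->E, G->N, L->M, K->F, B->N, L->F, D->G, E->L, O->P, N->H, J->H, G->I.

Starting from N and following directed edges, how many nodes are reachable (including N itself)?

14

BFS from N visits: N, B, C, H, F, E, G, M, J, K, L, I, D, A
Reachable nodes: 14 of 17 total.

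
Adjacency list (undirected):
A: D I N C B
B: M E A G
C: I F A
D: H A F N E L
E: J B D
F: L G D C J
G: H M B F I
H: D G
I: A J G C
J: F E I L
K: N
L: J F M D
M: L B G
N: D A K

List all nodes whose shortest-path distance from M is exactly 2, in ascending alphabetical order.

A, D, E, F, H, I, J

Level 0: M
Level 1: B, G, L
Level 2: A, D, E, F, H, I, J
Level 3: C, N
Level 4: K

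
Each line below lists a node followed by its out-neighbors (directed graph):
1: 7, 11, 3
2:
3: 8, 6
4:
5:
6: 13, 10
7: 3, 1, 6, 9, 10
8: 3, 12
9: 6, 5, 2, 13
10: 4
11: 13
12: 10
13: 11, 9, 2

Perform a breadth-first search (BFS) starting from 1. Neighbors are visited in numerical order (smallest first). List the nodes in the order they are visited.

1, 3, 7, 11, 6, 8, 9, 10, 13, 12, 2, 5, 4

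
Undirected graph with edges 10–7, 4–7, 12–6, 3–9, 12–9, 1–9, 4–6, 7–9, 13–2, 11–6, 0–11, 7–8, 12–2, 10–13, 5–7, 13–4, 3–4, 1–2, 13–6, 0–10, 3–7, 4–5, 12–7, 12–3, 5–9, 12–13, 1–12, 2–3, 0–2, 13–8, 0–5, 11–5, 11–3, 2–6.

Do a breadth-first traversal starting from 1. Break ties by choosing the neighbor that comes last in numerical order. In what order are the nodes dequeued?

1, 12, 9, 2, 13, 7, 6, 3, 5, 0, 10, 8, 4, 11

Visit 1; enqueue 12, 9, 2 → queue [12, 9, 2]
Visit 12; enqueue 13, 7, 6, 3 → queue [9, 2, 13, 7, 6, 3]
Visit 9; enqueue 5 → queue [2, 13, 7, 6, 3, 5]
Visit 2; enqueue 0 → queue [13, 7, 6, 3, 5, 0]
Visit 13; enqueue 10, 8, 4 → queue [7, 6, 3, 5, 0, 10, 8, 4]
Visit 7 → queue [6, 3, 5, 0, 10, 8, 4]
Visit 6; enqueue 11 → queue [3, 5, 0, 10, 8, 4, 11]
Visit 3 → queue [5, 0, 10, 8, 4, 11]
Visit 5 → queue [0, 10, 8, 4, 11]
Visit 0 → queue [10, 8, 4, 11]
Visit 10 → queue [8, 4, 11]
Visit 8 → queue [4, 11]
Visit 4 → queue [11]
Visit 11 → queue []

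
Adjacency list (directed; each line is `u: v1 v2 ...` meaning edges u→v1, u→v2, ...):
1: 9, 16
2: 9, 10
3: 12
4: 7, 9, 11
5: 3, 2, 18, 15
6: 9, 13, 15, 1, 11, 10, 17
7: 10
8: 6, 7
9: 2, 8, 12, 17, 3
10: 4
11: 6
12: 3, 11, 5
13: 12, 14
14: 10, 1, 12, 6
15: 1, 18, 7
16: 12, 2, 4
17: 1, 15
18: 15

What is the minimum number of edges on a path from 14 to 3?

Level 0: 14
Level 1: 1, 6, 10, 12
Level 2: 3, 4, 5, 9, 11, 13, 15, 16, 17
Level 3: 2, 7, 8, 18
3 first appears at level 2.

2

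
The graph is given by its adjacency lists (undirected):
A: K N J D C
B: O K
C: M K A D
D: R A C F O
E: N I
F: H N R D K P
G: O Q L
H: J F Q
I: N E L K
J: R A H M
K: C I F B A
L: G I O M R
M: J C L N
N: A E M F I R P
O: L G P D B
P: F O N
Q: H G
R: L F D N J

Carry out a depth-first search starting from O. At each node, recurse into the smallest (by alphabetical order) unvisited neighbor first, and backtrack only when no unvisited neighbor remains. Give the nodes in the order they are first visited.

O, B, K, A, C, D, F, H, J, M, L, G, Q, I, E, N, P, R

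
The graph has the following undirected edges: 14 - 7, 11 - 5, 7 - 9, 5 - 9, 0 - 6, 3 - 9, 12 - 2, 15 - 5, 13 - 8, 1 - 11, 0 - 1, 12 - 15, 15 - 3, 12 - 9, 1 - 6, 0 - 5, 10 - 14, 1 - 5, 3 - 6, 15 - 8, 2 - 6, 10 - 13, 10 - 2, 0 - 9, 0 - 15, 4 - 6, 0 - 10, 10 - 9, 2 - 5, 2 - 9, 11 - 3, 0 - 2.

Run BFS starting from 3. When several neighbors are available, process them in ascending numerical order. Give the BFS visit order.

Visit 3; enqueue 6, 9, 11, 15 → queue [6, 9, 11, 15]
Visit 6; enqueue 0, 1, 2, 4 → queue [9, 11, 15, 0, 1, 2, 4]
Visit 9; enqueue 5, 7, 10, 12 → queue [11, 15, 0, 1, 2, 4, 5, 7, 10, 12]
Visit 11 → queue [15, 0, 1, 2, 4, 5, 7, 10, 12]
Visit 15; enqueue 8 → queue [0, 1, 2, 4, 5, 7, 10, 12, 8]
Visit 0 → queue [1, 2, 4, 5, 7, 10, 12, 8]
Visit 1 → queue [2, 4, 5, 7, 10, 12, 8]
Visit 2 → queue [4, 5, 7, 10, 12, 8]
Visit 4 → queue [5, 7, 10, 12, 8]
Visit 5 → queue [7, 10, 12, 8]
Visit 7; enqueue 14 → queue [10, 12, 8, 14]
Visit 10; enqueue 13 → queue [12, 8, 14, 13]
Visit 12 → queue [8, 14, 13]
Visit 8 → queue [14, 13]
Visit 14 → queue [13]
Visit 13 → queue []

3, 6, 9, 11, 15, 0, 1, 2, 4, 5, 7, 10, 12, 8, 14, 13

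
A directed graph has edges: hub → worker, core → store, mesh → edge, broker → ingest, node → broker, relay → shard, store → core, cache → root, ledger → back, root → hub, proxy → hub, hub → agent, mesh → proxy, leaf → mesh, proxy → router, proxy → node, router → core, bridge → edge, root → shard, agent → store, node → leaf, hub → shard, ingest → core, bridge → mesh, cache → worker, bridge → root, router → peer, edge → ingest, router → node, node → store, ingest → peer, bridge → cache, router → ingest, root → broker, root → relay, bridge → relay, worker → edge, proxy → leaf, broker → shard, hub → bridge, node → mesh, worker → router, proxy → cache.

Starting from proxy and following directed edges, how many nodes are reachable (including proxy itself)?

BFS from proxy visits: proxy, router, node, leaf, hub, cache, peer, ingest, core, store, mesh, broker, worker, shard, bridge, agent, root, edge, relay
Reachable nodes: 19 of 21 total.

19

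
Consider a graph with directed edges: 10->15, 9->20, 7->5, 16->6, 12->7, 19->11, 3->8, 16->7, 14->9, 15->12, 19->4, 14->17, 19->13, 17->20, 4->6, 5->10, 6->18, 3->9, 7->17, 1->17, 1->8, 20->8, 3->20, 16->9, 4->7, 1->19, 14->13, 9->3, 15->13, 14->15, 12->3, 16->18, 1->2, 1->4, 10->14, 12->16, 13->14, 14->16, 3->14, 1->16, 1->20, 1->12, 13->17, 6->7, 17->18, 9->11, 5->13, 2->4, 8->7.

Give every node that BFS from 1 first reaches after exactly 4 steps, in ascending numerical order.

Level 0: 1
Level 1: 2, 4, 8, 12, 16, 17, 19, 20
Level 2: 3, 6, 7, 9, 11, 13, 18
Level 3: 5, 14
Level 4: 10, 15

10, 15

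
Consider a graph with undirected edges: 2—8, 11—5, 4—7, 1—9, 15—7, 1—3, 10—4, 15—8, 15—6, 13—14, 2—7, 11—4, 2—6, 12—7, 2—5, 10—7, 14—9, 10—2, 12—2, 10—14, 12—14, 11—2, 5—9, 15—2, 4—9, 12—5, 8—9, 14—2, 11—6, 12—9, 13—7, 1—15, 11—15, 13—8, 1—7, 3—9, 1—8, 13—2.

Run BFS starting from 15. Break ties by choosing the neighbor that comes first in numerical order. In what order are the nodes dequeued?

Visit 15; enqueue 1, 2, 6, 7, 8, 11 → queue [1, 2, 6, 7, 8, 11]
Visit 1; enqueue 3, 9 → queue [2, 6, 7, 8, 11, 3, 9]
Visit 2; enqueue 5, 10, 12, 13, 14 → queue [6, 7, 8, 11, 3, 9, 5, 10, 12, 13, 14]
Visit 6 → queue [7, 8, 11, 3, 9, 5, 10, 12, 13, 14]
Visit 7; enqueue 4 → queue [8, 11, 3, 9, 5, 10, 12, 13, 14, 4]
Visit 8 → queue [11, 3, 9, 5, 10, 12, 13, 14, 4]
Visit 11 → queue [3, 9, 5, 10, 12, 13, 14, 4]
Visit 3 → queue [9, 5, 10, 12, 13, 14, 4]
Visit 9 → queue [5, 10, 12, 13, 14, 4]
Visit 5 → queue [10, 12, 13, 14, 4]
Visit 10 → queue [12, 13, 14, 4]
Visit 12 → queue [13, 14, 4]
Visit 13 → queue [14, 4]
Visit 14 → queue [4]
Visit 4 → queue []

15 1 2 6 7 8 11 3 9 5 10 12 13 14 4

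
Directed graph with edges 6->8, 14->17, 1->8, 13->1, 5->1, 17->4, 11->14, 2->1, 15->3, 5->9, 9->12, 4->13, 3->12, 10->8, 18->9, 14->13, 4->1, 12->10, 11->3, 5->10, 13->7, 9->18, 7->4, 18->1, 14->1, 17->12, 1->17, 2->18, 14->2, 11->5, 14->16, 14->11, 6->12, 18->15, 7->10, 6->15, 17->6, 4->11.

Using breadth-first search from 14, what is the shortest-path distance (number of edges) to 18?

Level 0: 14
Level 1: 1, 2, 11, 13, 16, 17
Level 2: 3, 4, 5, 6, 7, 8, 12, 18
Level 3: 9, 10, 15
18 first appears at level 2.

2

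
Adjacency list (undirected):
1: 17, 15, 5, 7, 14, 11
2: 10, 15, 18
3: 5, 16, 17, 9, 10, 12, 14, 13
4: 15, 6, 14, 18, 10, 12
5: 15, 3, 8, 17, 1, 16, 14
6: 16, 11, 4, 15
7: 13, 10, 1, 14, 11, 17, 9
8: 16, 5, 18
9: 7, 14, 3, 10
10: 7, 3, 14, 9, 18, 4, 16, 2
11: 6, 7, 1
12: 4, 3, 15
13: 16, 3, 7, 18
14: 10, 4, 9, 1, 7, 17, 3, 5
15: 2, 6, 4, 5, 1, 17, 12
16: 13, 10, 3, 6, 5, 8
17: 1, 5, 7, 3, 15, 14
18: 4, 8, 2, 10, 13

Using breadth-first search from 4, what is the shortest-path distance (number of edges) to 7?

2

Level 0: 4
Level 1: 6, 10, 12, 14, 15, 18
Level 2: 1, 2, 3, 5, 7, 8, 9, 11, 13, 16, 17
7 first appears at level 2.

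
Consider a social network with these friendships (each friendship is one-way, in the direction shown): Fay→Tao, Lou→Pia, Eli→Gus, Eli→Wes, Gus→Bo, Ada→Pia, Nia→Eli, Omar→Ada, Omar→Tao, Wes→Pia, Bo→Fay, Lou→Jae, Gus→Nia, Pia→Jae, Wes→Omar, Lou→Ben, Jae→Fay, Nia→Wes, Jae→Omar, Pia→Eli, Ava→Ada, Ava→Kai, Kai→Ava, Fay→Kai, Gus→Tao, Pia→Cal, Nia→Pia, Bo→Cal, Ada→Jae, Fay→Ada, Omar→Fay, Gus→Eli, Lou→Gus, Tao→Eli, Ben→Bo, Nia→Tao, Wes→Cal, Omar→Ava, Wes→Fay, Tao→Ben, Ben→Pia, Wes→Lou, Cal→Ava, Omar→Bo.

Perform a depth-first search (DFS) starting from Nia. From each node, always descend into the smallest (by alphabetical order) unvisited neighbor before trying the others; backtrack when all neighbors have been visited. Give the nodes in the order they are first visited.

Nia, Eli, Gus, Bo, Cal, Ava, Ada, Jae, Fay, Kai, Tao, Ben, Pia, Omar, Wes, Lou

Visit Nia
Nia → Eli
Eli → Gus
Gus → Bo
Bo → Cal
Cal → Ava
Ava → Ada
Ada → Jae
Jae → Fay
Fay → Kai
Fay → Tao
Tao → Ben
Ben → Pia
Jae → Omar
Eli → Wes
Wes → Lou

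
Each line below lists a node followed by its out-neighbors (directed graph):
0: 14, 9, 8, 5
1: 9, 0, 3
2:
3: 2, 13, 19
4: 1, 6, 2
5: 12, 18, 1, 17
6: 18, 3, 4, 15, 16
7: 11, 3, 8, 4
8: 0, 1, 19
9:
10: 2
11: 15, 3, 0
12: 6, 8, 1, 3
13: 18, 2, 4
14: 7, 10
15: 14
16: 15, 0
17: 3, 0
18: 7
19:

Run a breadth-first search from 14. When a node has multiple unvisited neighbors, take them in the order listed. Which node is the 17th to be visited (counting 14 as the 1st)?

Visit 14; enqueue 7, 10 → queue [7, 10]
Visit 7; enqueue 11, 3, 8, 4 → queue [10, 11, 3, 8, 4]
Visit 10; enqueue 2 → queue [11, 3, 8, 4, 2]
Visit 11; enqueue 15, 0 → queue [3, 8, 4, 2, 15, 0]
Visit 3; enqueue 13, 19 → queue [8, 4, 2, 15, 0, 13, 19]
Visit 8; enqueue 1 → queue [4, 2, 15, 0, 13, 19, 1]
Visit 4; enqueue 6 → queue [2, 15, 0, 13, 19, 1, 6]
Visit 2 → queue [15, 0, 13, 19, 1, 6]
Visit 15 → queue [0, 13, 19, 1, 6]
Visit 0; enqueue 9, 5 → queue [13, 19, 1, 6, 9, 5]
Visit 13; enqueue 18 → queue [19, 1, 6, 9, 5, 18]
Visit 19 → queue [1, 6, 9, 5, 18]
Visit 1 → queue [6, 9, 5, 18]
Visit 6; enqueue 16 → queue [9, 5, 18, 16]
Visit 9 → queue [5, 18, 16]
Visit 5; enqueue 12, 17 → queue [18, 16, 12, 17]
Visit 18 → queue [16, 12, 17]
Visit 16 → queue [12, 17]
Visit 12 → queue [17]
Visit 17 → queue []

Visit order: 14, 7, 10, 11, 3, 8, 4, 2, 15, 0, 13, 19, 1, 6, 9, 5, 18, 16, 12, 17

18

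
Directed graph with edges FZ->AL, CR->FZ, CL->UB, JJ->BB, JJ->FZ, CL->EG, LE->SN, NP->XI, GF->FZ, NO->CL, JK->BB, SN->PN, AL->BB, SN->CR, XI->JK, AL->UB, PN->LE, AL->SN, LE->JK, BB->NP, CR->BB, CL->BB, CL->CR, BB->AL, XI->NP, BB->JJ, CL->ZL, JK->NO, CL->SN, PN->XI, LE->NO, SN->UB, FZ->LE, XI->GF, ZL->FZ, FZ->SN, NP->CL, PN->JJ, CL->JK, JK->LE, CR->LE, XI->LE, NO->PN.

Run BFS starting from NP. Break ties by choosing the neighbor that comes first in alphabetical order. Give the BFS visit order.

NP → CL → XI → BB → CR → EG → JK → SN → UB → ZL → GF → LE → AL → JJ → FZ → NO → PN

Visit NP; enqueue CL, XI → queue [CL, XI]
Visit CL; enqueue BB, CR, EG, JK, SN, UB, ZL → queue [XI, BB, CR, EG, JK, SN, UB, ZL]
Visit XI; enqueue GF, LE → queue [BB, CR, EG, JK, SN, UB, ZL, GF, LE]
Visit BB; enqueue AL, JJ → queue [CR, EG, JK, SN, UB, ZL, GF, LE, AL, JJ]
Visit CR; enqueue FZ → queue [EG, JK, SN, UB, ZL, GF, LE, AL, JJ, FZ]
Visit EG → queue [JK, SN, UB, ZL, GF, LE, AL, JJ, FZ]
Visit JK; enqueue NO → queue [SN, UB, ZL, GF, LE, AL, JJ, FZ, NO]
Visit SN; enqueue PN → queue [UB, ZL, GF, LE, AL, JJ, FZ, NO, PN]
Visit UB → queue [ZL, GF, LE, AL, JJ, FZ, NO, PN]
Visit ZL → queue [GF, LE, AL, JJ, FZ, NO, PN]
Visit GF → queue [LE, AL, JJ, FZ, NO, PN]
Visit LE → queue [AL, JJ, FZ, NO, PN]
Visit AL → queue [JJ, FZ, NO, PN]
Visit JJ → queue [FZ, NO, PN]
Visit FZ → queue [NO, PN]
Visit NO → queue [PN]
Visit PN → queue []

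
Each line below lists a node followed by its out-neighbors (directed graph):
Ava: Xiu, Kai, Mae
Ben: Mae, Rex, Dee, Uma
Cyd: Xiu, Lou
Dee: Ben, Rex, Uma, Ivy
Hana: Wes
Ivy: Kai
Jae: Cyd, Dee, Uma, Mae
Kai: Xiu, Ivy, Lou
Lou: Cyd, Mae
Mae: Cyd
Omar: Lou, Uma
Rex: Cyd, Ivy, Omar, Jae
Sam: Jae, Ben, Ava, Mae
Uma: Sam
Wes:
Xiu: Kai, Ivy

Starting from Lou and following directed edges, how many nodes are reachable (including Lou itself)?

BFS from Lou visits: Lou, Cyd, Mae, Xiu, Ivy, Kai
Reachable nodes: 6 of 16 total.

6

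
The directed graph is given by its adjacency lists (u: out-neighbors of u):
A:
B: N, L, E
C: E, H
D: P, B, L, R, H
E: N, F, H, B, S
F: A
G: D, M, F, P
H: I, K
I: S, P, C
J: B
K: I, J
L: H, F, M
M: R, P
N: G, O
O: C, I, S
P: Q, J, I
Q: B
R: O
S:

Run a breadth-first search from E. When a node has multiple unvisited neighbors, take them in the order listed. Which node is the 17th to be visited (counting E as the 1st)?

J

Visit E; enqueue N, F, H, B, S → queue [N, F, H, B, S]
Visit N; enqueue G, O → queue [F, H, B, S, G, O]
Visit F; enqueue A → queue [H, B, S, G, O, A]
Visit H; enqueue I, K → queue [B, S, G, O, A, I, K]
Visit B; enqueue L → queue [S, G, O, A, I, K, L]
Visit S → queue [G, O, A, I, K, L]
Visit G; enqueue D, M, P → queue [O, A, I, K, L, D, M, P]
Visit O; enqueue C → queue [A, I, K, L, D, M, P, C]
Visit A → queue [I, K, L, D, M, P, C]
Visit I → queue [K, L, D, M, P, C]
Visit K; enqueue J → queue [L, D, M, P, C, J]
Visit L → queue [D, M, P, C, J]
Visit D; enqueue R → queue [M, P, C, J, R]
Visit M → queue [P, C, J, R]
Visit P; enqueue Q → queue [C, J, R, Q]
Visit C → queue [J, R, Q]
Visit J → queue [R, Q]
Visit R → queue [Q]
Visit Q → queue []

Visit order: E, N, F, H, B, S, G, O, A, I, K, L, D, M, P, C, J, R, Q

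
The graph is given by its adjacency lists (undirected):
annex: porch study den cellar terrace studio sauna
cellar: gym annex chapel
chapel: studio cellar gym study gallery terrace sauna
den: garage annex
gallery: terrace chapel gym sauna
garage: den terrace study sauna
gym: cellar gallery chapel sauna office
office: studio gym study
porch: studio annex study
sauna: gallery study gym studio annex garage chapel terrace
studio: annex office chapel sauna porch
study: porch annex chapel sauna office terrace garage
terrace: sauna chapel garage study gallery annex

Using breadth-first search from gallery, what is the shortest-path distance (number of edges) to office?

Level 0: gallery
Level 1: chapel, gym, sauna, terrace
Level 2: annex, cellar, garage, office, studio, study
Level 3: den, porch
office first appears at level 2.

2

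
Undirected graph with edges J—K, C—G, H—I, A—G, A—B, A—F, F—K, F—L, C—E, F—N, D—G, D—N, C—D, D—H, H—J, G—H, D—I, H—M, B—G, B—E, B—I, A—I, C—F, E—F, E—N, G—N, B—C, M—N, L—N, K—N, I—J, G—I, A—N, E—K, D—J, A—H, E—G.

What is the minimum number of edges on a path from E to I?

2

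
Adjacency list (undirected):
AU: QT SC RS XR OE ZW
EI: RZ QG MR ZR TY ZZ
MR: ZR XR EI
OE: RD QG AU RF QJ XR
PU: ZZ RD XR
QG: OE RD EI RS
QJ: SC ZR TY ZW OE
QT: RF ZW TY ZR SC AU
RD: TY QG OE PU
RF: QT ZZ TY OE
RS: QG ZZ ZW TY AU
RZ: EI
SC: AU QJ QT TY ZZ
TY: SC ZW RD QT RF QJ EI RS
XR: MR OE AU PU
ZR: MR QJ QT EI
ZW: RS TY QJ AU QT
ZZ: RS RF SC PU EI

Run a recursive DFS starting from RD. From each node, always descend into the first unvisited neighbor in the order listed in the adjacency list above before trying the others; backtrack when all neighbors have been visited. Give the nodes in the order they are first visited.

RD TY SC AU QT RF ZZ RS QG OE QJ ZR MR XR PU EI RZ ZW

Visit RD
RD → TY
TY → SC
SC → AU
AU → QT
QT → RF
RF → ZZ
ZZ → RS
RS → QG
QG → OE
OE → QJ
QJ → ZR
ZR → MR
MR → XR
XR → PU
MR → EI
EI → RZ
QJ → ZW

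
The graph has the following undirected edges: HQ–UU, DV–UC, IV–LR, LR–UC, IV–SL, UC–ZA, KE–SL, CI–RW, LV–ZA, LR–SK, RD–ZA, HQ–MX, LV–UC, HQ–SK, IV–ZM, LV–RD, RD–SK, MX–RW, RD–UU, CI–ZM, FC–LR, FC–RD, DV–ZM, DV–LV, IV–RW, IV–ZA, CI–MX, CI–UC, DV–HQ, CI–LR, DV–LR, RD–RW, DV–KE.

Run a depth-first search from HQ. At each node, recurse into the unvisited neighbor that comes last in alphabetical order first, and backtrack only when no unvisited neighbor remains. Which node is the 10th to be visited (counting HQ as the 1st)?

SL

Visit HQ
HQ → UU
UU → RD
RD → ZA
ZA → UC
UC → LV
LV → DV
DV → ZM
ZM → IV
IV → SL
SL → KE
IV → RW
RW → MX
MX → CI
CI → LR
LR → SK
LR → FC

Visit order: HQ, UU, RD, ZA, UC, LV, DV, ZM, IV, SL, KE, RW, MX, CI, LR, SK, FC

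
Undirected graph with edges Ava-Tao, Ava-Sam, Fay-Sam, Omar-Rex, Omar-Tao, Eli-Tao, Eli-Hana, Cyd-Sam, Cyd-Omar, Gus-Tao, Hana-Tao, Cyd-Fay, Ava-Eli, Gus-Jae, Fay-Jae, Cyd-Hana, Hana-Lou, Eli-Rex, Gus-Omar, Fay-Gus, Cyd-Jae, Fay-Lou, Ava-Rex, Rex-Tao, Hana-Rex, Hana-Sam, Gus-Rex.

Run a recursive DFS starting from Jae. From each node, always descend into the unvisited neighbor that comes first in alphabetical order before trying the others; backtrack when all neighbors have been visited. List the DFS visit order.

Visit Jae
Jae → Cyd
Cyd → Fay
Fay → Gus
Gus → Omar
Omar → Rex
Rex → Ava
Ava → Eli
Eli → Hana
Hana → Lou
Hana → Sam
Hana → Tao

Jae -> Cyd -> Fay -> Gus -> Omar -> Rex -> Ava -> Eli -> Hana -> Lou -> Sam -> Tao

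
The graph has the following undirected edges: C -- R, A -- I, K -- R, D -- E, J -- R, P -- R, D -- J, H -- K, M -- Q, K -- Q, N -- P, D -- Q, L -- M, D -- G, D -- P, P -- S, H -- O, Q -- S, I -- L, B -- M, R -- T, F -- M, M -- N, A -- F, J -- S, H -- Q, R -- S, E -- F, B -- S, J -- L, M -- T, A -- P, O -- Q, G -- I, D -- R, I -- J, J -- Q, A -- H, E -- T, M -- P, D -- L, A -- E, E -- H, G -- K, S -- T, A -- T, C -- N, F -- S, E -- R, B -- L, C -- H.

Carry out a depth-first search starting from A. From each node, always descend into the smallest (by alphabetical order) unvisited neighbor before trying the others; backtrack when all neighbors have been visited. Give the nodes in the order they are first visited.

Visit A
A → E
E → D
D → G
G → I
I → J
J → L
L → B
B → M
M → F
F → S
S → P
P → N
N → C
C → H
H → K
K → Q
Q → O
K → R
R → T

A → E → D → G → I → J → L → B → M → F → S → P → N → C → H → K → Q → O → R → T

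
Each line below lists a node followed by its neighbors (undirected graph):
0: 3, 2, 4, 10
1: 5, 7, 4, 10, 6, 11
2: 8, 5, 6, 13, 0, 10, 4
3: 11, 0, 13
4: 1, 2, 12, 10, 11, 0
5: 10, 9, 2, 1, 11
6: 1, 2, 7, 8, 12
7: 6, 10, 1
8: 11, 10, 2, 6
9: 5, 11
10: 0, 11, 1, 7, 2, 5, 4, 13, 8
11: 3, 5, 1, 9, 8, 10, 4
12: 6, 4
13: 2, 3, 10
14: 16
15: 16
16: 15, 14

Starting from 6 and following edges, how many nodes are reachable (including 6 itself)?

14

BFS from 6 visits: 6, 1, 2, 7, 8, 12, 5, 4, 10, 11, 13, 0, 9, 3
Reachable nodes: 14 of 17 total.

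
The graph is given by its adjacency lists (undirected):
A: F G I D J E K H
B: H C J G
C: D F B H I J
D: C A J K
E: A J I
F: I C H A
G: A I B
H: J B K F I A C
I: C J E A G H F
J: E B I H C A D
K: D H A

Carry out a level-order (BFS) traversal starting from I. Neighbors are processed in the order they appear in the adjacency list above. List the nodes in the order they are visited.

I, C, J, E, A, G, H, F, D, B, K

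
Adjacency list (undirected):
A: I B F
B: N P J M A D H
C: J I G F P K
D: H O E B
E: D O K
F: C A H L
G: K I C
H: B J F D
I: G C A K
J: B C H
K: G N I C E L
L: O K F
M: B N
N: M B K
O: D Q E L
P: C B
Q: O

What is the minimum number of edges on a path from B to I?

2

Level 0: B
Level 1: A, D, H, J, M, N, P
Level 2: C, E, F, I, K, O
Level 3: G, L, Q
I first appears at level 2.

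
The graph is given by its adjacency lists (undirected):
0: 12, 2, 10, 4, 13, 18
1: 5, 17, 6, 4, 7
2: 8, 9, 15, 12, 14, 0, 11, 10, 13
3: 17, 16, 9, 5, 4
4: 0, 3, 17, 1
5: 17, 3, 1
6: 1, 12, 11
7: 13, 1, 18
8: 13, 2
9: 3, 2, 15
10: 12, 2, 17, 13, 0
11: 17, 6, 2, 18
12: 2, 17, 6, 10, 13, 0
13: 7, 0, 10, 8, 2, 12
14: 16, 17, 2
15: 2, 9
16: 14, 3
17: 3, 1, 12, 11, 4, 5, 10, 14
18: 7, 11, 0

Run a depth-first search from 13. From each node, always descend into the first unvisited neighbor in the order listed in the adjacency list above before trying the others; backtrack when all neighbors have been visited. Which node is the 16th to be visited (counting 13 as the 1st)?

Visit 13
13 → 7
7 → 1
1 → 5
5 → 17
17 → 3
3 → 16
16 → 14
14 → 2
2 → 8
2 → 9
9 → 15
2 → 12
12 → 6
6 → 11
11 → 18
18 → 0
0 → 10
0 → 4

Visit order: 13, 7, 1, 5, 17, 3, 16, 14, 2, 8, 9, 15, 12, 6, 11, 18, 0, 10, 4

18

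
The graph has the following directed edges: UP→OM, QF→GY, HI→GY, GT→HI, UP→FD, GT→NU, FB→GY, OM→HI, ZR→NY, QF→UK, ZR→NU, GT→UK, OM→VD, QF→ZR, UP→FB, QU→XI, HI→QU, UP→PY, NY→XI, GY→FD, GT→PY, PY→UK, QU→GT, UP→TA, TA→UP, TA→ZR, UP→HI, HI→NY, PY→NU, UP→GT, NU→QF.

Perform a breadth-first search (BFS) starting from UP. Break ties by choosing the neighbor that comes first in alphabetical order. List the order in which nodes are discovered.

Visit UP; enqueue FB, FD, GT, HI, OM, PY, TA → queue [FB, FD, GT, HI, OM, PY, TA]
Visit FB; enqueue GY → queue [FD, GT, HI, OM, PY, TA, GY]
Visit FD → queue [GT, HI, OM, PY, TA, GY]
Visit GT; enqueue NU, UK → queue [HI, OM, PY, TA, GY, NU, UK]
Visit HI; enqueue NY, QU → queue [OM, PY, TA, GY, NU, UK, NY, QU]
Visit OM; enqueue VD → queue [PY, TA, GY, NU, UK, NY, QU, VD]
Visit PY → queue [TA, GY, NU, UK, NY, QU, VD]
Visit TA; enqueue ZR → queue [GY, NU, UK, NY, QU, VD, ZR]
Visit GY → queue [NU, UK, NY, QU, VD, ZR]
Visit NU; enqueue QF → queue [UK, NY, QU, VD, ZR, QF]
Visit UK → queue [NY, QU, VD, ZR, QF]
Visit NY; enqueue XI → queue [QU, VD, ZR, QF, XI]
Visit QU → queue [VD, ZR, QF, XI]
Visit VD → queue [ZR, QF, XI]
Visit ZR → queue [QF, XI]
Visit QF → queue [XI]
Visit XI → queue []

UP → FB → FD → GT → HI → OM → PY → TA → GY → NU → UK → NY → QU → VD → ZR → QF → XI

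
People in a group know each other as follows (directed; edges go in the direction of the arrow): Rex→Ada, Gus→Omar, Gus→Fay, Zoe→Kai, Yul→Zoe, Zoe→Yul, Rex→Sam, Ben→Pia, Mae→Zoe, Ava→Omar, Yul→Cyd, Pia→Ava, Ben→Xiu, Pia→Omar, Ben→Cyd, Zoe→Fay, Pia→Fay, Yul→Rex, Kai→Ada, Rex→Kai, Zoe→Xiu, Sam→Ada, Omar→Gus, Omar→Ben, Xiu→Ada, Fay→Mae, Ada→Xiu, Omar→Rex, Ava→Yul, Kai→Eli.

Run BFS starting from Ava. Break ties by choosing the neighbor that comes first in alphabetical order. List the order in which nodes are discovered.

Visit Ava; enqueue Omar, Yul → queue [Omar, Yul]
Visit Omar; enqueue Ben, Gus, Rex → queue [Yul, Ben, Gus, Rex]
Visit Yul; enqueue Cyd, Zoe → queue [Ben, Gus, Rex, Cyd, Zoe]
Visit Ben; enqueue Pia, Xiu → queue [Gus, Rex, Cyd, Zoe, Pia, Xiu]
Visit Gus; enqueue Fay → queue [Rex, Cyd, Zoe, Pia, Xiu, Fay]
Visit Rex; enqueue Ada, Kai, Sam → queue [Cyd, Zoe, Pia, Xiu, Fay, Ada, Kai, Sam]
Visit Cyd → queue [Zoe, Pia, Xiu, Fay, Ada, Kai, Sam]
Visit Zoe → queue [Pia, Xiu, Fay, Ada, Kai, Sam]
Visit Pia → queue [Xiu, Fay, Ada, Kai, Sam]
Visit Xiu → queue [Fay, Ada, Kai, Sam]
Visit Fay; enqueue Mae → queue [Ada, Kai, Sam, Mae]
Visit Ada → queue [Kai, Sam, Mae]
Visit Kai; enqueue Eli → queue [Sam, Mae, Eli]
Visit Sam → queue [Mae, Eli]
Visit Mae → queue [Eli]
Visit Eli → queue []

Ava, Omar, Yul, Ben, Gus, Rex, Cyd, Zoe, Pia, Xiu, Fay, Ada, Kai, Sam, Mae, Eli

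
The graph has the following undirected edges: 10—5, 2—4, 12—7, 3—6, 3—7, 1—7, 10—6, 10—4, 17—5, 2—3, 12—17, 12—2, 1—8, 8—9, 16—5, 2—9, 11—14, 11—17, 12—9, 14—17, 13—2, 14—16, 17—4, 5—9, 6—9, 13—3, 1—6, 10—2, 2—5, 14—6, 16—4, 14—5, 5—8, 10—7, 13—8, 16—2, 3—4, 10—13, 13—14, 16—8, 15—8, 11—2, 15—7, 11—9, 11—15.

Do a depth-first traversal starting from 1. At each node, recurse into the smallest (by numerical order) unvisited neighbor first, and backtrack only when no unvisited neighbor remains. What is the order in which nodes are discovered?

Visit 1
1 → 6
6 → 3
3 → 2
2 → 4
4 → 10
10 → 5
5 → 8
8 → 9
9 → 11
11 → 14
14 → 13
14 → 16
14 → 17
17 → 12
12 → 7
7 → 15

1, 6, 3, 2, 4, 10, 5, 8, 9, 11, 14, 13, 16, 17, 12, 7, 15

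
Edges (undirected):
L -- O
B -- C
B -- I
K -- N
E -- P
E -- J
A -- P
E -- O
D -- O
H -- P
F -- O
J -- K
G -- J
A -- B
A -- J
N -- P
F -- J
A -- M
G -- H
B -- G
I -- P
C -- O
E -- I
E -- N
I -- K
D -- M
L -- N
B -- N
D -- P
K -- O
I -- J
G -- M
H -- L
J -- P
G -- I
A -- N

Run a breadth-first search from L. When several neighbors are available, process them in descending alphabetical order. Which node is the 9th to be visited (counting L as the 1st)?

C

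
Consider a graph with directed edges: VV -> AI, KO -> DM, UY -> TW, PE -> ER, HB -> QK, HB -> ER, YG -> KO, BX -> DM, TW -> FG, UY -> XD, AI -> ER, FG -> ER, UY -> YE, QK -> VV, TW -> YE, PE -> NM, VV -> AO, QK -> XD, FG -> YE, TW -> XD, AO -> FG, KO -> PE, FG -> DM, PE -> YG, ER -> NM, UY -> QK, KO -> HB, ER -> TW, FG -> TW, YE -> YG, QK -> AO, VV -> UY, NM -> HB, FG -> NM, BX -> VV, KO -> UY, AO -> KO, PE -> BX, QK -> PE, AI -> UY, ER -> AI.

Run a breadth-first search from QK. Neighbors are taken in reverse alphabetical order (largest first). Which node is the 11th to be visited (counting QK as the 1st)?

BX

Visit QK; enqueue XD, VV, PE, AO → queue [XD, VV, PE, AO]
Visit XD → queue [VV, PE, AO]
Visit VV; enqueue UY, AI → queue [PE, AO, UY, AI]
Visit PE; enqueue YG, NM, ER, BX → queue [AO, UY, AI, YG, NM, ER, BX]
Visit AO; enqueue KO, FG → queue [UY, AI, YG, NM, ER, BX, KO, FG]
Visit UY; enqueue YE, TW → queue [AI, YG, NM, ER, BX, KO, FG, YE, TW]
Visit AI → queue [YG, NM, ER, BX, KO, FG, YE, TW]
Visit YG → queue [NM, ER, BX, KO, FG, YE, TW]
Visit NM; enqueue HB → queue [ER, BX, KO, FG, YE, TW, HB]
Visit ER → queue [BX, KO, FG, YE, TW, HB]
Visit BX; enqueue DM → queue [KO, FG, YE, TW, HB, DM]
Visit KO → queue [FG, YE, TW, HB, DM]
Visit FG → queue [YE, TW, HB, DM]
Visit YE → queue [TW, HB, DM]
Visit TW → queue [HB, DM]
Visit HB → queue [DM]
Visit DM → queue []

Visit order: QK, XD, VV, PE, AO, UY, AI, YG, NM, ER, BX, KO, FG, YE, TW, HB, DM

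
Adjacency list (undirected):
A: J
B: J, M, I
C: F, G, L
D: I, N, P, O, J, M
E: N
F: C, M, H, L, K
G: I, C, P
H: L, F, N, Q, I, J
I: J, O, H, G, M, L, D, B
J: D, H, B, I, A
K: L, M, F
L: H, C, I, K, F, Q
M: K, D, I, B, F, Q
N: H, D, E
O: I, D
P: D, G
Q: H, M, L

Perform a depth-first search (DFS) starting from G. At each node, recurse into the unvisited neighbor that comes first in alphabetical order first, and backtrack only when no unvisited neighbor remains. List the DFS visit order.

Visit G
G → C
C → F
F → H
H → I
I → B
B → J
J → A
J → D
D → M
M → K
K → L
L → Q
D → N
N → E
D → O
D → P

G C F H I B J A D M K L Q N E O P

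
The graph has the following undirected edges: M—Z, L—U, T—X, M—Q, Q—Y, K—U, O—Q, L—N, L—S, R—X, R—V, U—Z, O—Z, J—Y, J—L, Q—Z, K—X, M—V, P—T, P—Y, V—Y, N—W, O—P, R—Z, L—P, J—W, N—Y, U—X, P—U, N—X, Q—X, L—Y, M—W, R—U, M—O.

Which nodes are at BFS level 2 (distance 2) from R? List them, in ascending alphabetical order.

Level 0: R
Level 1: U, V, X, Z
Level 2: K, L, M, N, O, P, Q, T, Y
Level 3: J, S, W

K, L, M, N, O, P, Q, T, Y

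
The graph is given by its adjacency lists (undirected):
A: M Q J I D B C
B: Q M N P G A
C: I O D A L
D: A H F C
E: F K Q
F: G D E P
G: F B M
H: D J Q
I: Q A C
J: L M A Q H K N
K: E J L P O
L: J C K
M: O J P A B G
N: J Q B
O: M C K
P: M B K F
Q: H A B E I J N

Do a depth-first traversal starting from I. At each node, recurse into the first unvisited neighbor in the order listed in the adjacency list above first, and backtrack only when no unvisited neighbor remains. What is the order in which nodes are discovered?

I, Q, H, D, A, M, O, C, L, J, K, E, F, G, B, N, P

Visit I
I → Q
Q → H
H → D
D → A
A → M
M → O
O → C
C → L
L → J
J → K
K → E
E → F
F → G
G → B
B → N
B → P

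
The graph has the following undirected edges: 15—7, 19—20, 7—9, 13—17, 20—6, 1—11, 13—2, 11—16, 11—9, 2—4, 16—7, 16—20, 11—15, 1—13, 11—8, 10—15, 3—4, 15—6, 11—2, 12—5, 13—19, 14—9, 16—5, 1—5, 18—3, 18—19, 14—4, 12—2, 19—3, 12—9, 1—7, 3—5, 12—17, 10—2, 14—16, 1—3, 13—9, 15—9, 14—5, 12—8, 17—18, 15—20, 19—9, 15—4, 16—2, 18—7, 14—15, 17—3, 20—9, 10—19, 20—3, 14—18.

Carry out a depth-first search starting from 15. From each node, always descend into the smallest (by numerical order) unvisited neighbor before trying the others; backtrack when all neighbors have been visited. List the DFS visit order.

15 4 2 10 19 3 1 5 12 8 11 9 7 16 14 18 17 13 20 6

Visit 15
15 → 4
4 → 2
2 → 10
10 → 19
19 → 3
3 → 1
1 → 5
5 → 12
12 → 8
8 → 11
11 → 9
9 → 7
7 → 16
16 → 14
14 → 18
18 → 17
17 → 13
16 → 20
20 → 6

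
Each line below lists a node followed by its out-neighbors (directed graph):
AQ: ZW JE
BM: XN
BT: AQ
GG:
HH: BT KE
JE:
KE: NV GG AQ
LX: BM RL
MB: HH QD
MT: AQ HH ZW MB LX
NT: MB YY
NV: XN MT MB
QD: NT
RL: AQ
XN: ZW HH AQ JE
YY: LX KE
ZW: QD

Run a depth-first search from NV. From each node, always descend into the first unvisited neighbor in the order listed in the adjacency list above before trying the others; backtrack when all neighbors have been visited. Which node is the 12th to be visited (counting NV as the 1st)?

Visit NV
NV → XN
XN → ZW
ZW → QD
QD → NT
NT → MB
MB → HH
HH → BT
BT → AQ
AQ → JE
HH → KE
KE → GG
NT → YY
YY → LX
LX → BM
LX → RL
NV → MT

Visit order: NV, XN, ZW, QD, NT, MB, HH, BT, AQ, JE, KE, GG, YY, LX, BM, RL, MT

GG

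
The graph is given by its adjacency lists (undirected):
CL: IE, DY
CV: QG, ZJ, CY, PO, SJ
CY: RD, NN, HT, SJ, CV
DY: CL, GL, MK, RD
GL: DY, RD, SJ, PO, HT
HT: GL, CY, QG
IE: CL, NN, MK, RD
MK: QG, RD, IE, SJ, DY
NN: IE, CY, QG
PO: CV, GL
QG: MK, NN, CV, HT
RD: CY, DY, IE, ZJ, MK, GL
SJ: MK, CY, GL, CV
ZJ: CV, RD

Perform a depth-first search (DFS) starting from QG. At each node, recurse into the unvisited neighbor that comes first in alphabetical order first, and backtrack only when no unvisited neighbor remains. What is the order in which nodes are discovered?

QG → CV → CY → HT → GL → DY → CL → IE → MK → RD → ZJ → SJ → NN → PO

Visit QG
QG → CV
CV → CY
CY → HT
HT → GL
GL → DY
DY → CL
CL → IE
IE → MK
MK → RD
RD → ZJ
MK → SJ
IE → NN
GL → PO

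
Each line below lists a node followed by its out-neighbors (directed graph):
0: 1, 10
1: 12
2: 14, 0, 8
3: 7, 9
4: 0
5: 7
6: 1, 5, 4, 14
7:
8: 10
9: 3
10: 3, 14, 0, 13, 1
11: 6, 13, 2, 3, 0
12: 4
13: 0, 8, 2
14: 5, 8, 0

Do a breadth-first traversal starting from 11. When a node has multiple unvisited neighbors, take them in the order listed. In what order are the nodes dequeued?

11 6 13 2 3 0 1 5 4 14 8 7 9 10 12

Visit 11; enqueue 6, 13, 2, 3, 0 → queue [6, 13, 2, 3, 0]
Visit 6; enqueue 1, 5, 4, 14 → queue [13, 2, 3, 0, 1, 5, 4, 14]
Visit 13; enqueue 8 → queue [2, 3, 0, 1, 5, 4, 14, 8]
Visit 2 → queue [3, 0, 1, 5, 4, 14, 8]
Visit 3; enqueue 7, 9 → queue [0, 1, 5, 4, 14, 8, 7, 9]
Visit 0; enqueue 10 → queue [1, 5, 4, 14, 8, 7, 9, 10]
Visit 1; enqueue 12 → queue [5, 4, 14, 8, 7, 9, 10, 12]
Visit 5 → queue [4, 14, 8, 7, 9, 10, 12]
Visit 4 → queue [14, 8, 7, 9, 10, 12]
Visit 14 → queue [8, 7, 9, 10, 12]
Visit 8 → queue [7, 9, 10, 12]
Visit 7 → queue [9, 10, 12]
Visit 9 → queue [10, 12]
Visit 10 → queue [12]
Visit 12 → queue []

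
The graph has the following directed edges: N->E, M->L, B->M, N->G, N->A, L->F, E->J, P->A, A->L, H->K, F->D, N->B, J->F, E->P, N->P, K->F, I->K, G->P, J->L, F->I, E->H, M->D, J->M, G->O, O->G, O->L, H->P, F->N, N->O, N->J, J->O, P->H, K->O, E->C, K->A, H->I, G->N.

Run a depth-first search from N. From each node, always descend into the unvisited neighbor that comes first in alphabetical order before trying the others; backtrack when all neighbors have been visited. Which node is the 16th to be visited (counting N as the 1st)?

Visit N
N → A
A → L
L → F
F → D
F → I
I → K
K → O
O → G
G → P
P → H
N → B
B → M
N → E
E → C
E → J

Visit order: N, A, L, F, D, I, K, O, G, P, H, B, M, E, C, J

J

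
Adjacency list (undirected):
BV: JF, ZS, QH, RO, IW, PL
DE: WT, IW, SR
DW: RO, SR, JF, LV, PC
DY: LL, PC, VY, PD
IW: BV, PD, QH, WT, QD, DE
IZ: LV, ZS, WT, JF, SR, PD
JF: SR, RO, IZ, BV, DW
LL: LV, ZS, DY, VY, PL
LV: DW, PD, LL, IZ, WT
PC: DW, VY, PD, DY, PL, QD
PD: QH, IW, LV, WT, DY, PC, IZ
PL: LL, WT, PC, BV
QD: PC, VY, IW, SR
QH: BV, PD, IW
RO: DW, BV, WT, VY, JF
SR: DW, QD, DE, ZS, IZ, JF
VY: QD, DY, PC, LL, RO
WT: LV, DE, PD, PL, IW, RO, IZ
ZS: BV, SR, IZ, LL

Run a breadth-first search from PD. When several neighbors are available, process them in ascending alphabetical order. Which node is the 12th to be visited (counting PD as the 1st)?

Visit PD; enqueue DY, IW, IZ, LV, PC, QH, WT → queue [DY, IW, IZ, LV, PC, QH, WT]
Visit DY; enqueue LL, VY → queue [IW, IZ, LV, PC, QH, WT, LL, VY]
Visit IW; enqueue BV, DE, QD → queue [IZ, LV, PC, QH, WT, LL, VY, BV, DE, QD]
Visit IZ; enqueue JF, SR, ZS → queue [LV, PC, QH, WT, LL, VY, BV, DE, QD, JF, SR, ZS]
Visit LV; enqueue DW → queue [PC, QH, WT, LL, VY, BV, DE, QD, JF, SR, ZS, DW]
Visit PC; enqueue PL → queue [QH, WT, LL, VY, BV, DE, QD, JF, SR, ZS, DW, PL]
Visit QH → queue [WT, LL, VY, BV, DE, QD, JF, SR, ZS, DW, PL]
Visit WT; enqueue RO → queue [LL, VY, BV, DE, QD, JF, SR, ZS, DW, PL, RO]
Visit LL → queue [VY, BV, DE, QD, JF, SR, ZS, DW, PL, RO]
Visit VY → queue [BV, DE, QD, JF, SR, ZS, DW, PL, RO]
Visit BV → queue [DE, QD, JF, SR, ZS, DW, PL, RO]
Visit DE → queue [QD, JF, SR, ZS, DW, PL, RO]
Visit QD → queue [JF, SR, ZS, DW, PL, RO]
Visit JF → queue [SR, ZS, DW, PL, RO]
Visit SR → queue [ZS, DW, PL, RO]
Visit ZS → queue [DW, PL, RO]
Visit DW → queue [PL, RO]
Visit PL → queue [RO]
Visit RO → queue []

Visit order: PD, DY, IW, IZ, LV, PC, QH, WT, LL, VY, BV, DE, QD, JF, SR, ZS, DW, PL, RO

DE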